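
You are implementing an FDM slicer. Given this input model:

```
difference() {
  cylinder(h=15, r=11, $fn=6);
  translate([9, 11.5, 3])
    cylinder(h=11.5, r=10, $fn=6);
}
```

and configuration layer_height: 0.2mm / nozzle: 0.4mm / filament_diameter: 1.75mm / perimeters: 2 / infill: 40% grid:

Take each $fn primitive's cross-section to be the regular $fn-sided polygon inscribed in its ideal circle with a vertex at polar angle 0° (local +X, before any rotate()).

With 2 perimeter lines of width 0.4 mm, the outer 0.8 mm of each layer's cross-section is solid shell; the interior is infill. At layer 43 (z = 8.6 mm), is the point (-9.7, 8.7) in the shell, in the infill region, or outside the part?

At z = 8.6 mm: the cylinder: section is a regular 6-gon, circumradius r=11; the r=10 cylinder at (9, 11.5) gives a regular 6-gon of circumradius 10 (constant along its height); After the difference (first − rest): starting from the r=11 cylinder, the r=10 cylinder at (9, 11.5) partially overlaps it — only the 35.84 mm² overlap (of its 259.81 mm²) is removed, clipping the outline — 1 connected region. Overall, the cross-section is a single solid region. The nearest boundary edge runs (-11.00, 0.00)→(-5.50, 9.53); distance from the point to it = 3.22 mm. The point is not inside any of the regions above, so it lies outside the cross-section (3.22 mm from the nearest boundary).

outside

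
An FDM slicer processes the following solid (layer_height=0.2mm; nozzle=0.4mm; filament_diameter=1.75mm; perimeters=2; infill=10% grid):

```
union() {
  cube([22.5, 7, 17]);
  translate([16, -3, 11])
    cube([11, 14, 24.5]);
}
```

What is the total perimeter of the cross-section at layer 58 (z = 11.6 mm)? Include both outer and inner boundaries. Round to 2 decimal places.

82.00 mm

At z = 11.6 mm: the cube is present — its section is the full 22.5×7 rectangle (perimeter 59.00 mm); the 11×14 cube at (16, -3) contributes its full rectangle (perimeter 50.00 mm); Combining (union): the regions partially overlap (shared area 45.50 mm²), so the edge portions inside another operand are dropped and the merged outline is re-measured after clipping — boundary = 82.00 mm. Overall, the cross-section is a single solid region. Total boundary length (outer) = 82.00 mm.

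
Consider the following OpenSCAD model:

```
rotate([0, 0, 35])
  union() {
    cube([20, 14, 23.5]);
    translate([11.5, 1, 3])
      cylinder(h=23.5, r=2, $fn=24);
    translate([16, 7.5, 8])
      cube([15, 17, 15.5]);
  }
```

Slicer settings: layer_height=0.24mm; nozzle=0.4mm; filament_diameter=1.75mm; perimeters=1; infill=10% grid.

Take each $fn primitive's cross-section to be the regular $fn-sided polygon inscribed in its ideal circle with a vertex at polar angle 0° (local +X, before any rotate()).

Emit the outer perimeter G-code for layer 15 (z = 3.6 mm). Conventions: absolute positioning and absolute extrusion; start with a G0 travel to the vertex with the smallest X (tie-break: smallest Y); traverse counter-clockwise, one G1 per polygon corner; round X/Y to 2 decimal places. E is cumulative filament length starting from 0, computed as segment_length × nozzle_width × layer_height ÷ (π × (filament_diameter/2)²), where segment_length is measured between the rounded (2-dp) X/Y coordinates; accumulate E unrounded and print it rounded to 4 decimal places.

G0 X-8.03 Y11.47 Z3.60
G1 X0.00 Y0.00 E0.5588
G1 X8.00 Y5.60 E0.9486
G1 X8.50 Y5.45 E0.9694
G1 X9.02 Y5.42 E0.9902
G1 X9.53 Y5.54 E1.0111
G1 X9.99 Y5.78 E1.0318
G1 X10.38 Y6.13 E1.0527
G1 X10.66 Y6.57 E1.0736
G1 X10.82 Y7.07 E1.0945
G1 X10.84 Y7.59 E1.1153
G1 X16.38 Y11.47 E1.3852
G1 X8.35 Y22.94 E1.9441
G1 X-8.03 Y11.47 E2.7422

At z = 3.6 mm: the 20×14 cube contributes its full rectangle; the r=2 cylinder at (11.5, 1) gives a regular 24-gon of circumradius 2 (constant along its height); the cube at (16, 7.5) is absent (z outside [8, 23.5]); Combining (union): the regions partially overlap (shared area 10.01 mm²), so overlapping operands fuse into one piece — 1 connected region; (whole slice rotated 35° about Z — lengths, areas and connectivity unchanged). The outline is a single polygon with 13 vertices. Extrusion per mm of travel: 0.4 × 0.24 / (π × 0.875²) = 0.039912. Accumulating E over each segment gives final E = 2.7422.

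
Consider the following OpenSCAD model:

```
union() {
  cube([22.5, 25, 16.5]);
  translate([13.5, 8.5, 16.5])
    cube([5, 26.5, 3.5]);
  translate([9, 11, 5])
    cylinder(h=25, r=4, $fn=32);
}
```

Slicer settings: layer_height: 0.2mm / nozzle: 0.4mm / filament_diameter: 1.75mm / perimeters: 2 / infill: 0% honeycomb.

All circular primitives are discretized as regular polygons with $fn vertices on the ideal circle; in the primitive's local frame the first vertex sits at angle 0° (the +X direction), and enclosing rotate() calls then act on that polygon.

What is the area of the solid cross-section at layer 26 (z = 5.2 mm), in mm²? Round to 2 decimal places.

562.50 mm²

At z = 5.2 mm: the 22.5×25 cube contributes its full rectangle (area 562.50 mm²); the cube at (13.5, 8.5) does not reach this height (z outside [16.5, 20]); the r=4 cylinder at (9, 11) gives a regular 32-gon of circumradius 4 (constant along its height) (area = (32/2)·4.000²·sin(360°/32) = 49.94 mm²); Combining (union): the r=4 cylinder at (9, 11) lies entirely inside the 22.5×25 cube, so the union is just the 22.5×25 cube — area = 562.50 mm². Overall, the cross-section is a single solid region. Net area = 562.50 mm².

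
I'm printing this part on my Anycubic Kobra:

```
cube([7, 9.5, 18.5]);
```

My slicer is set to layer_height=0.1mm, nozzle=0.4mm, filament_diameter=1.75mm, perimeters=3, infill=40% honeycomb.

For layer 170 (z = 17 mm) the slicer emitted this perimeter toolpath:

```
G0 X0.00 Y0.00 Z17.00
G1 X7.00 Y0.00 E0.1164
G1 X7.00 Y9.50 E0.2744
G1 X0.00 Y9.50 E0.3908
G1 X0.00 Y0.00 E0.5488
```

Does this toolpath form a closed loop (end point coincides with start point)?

Start point (G0): (0.00, 0.00). End point (last G1): the path returns to the start — closed.

yes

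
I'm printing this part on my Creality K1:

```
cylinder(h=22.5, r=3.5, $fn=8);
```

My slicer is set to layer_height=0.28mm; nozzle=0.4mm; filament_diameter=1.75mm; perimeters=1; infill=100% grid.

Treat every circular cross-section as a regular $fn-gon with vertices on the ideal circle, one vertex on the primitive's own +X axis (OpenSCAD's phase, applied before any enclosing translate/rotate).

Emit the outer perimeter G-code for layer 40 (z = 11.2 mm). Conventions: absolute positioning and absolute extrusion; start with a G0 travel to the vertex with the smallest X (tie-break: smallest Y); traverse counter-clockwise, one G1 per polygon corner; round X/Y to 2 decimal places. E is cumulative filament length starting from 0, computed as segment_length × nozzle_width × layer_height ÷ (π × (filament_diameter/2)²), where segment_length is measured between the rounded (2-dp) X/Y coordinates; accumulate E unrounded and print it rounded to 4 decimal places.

G0 X-3.50 Y0.00 Z11.20
G1 X-2.47 Y-2.47 E0.1246
G1 X0.00 Y-3.50 E0.2492
G1 X2.47 Y-2.47 E0.3738
G1 X3.50 Y0.00 E0.4985
G1 X2.47 Y2.47 E0.6231
G1 X0.00 Y3.50 E0.7477
G1 X-2.47 Y2.47 E0.8723
G1 X-3.50 Y0.00 E0.9969

At z = 11.2 mm: the r=3.5 cylinder contributes a regular 8-gon of circumradius 3.5. The outline is a single polygon with 8 vertices. Extrusion per mm of travel: 0.4 × 0.28 / (π × 0.875²) = 0.046564. Accumulating E over each segment gives final E = 0.9969.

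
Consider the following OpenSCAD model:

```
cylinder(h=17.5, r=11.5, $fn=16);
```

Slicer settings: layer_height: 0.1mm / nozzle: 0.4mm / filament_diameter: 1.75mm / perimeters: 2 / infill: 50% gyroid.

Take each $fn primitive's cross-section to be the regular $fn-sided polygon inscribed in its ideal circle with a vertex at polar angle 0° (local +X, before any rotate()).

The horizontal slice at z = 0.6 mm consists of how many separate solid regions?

At z = 0.6 mm: the r=11.5 cylinder contributes a regular 16-gon of circumradius 11.5. The result has 1 disconnected region.

1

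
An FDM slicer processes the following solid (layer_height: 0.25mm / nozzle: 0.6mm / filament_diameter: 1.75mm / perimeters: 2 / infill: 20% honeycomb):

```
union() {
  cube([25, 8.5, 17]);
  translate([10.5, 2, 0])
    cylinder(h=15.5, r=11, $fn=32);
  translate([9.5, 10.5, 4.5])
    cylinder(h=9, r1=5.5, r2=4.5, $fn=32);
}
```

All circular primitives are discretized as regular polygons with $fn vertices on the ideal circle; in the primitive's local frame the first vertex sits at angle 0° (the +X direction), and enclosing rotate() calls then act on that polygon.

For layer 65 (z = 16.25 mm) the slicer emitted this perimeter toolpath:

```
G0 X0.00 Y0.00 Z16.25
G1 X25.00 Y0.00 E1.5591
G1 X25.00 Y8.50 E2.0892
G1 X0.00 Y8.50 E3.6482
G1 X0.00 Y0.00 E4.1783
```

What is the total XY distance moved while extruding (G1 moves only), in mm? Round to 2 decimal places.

Sum the Euclidean lengths of each G1 segment: total = 67.00 mm.

67.00 mm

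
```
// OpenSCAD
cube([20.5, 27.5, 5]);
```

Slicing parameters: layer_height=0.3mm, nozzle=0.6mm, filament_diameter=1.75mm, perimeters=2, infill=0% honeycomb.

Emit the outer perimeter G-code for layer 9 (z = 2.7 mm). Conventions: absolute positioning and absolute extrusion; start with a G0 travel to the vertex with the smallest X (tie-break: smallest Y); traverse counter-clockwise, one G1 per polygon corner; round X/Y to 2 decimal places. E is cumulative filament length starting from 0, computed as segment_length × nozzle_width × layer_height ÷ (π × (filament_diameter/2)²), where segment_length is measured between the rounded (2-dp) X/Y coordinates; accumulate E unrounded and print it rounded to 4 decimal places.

At z = 2.7 mm: the cube (footprint 20.5×27.5) is included at this height. The outline is a single polygon with 4 vertices. Extrusion per mm of travel: 0.6 × 0.3 / (π × 0.875²) = 0.074835. Accumulating E over each segment gives final E = 7.1842.

G0 X0.00 Y0.00 Z2.70
G1 X20.50 Y0.00 E1.5341
G1 X20.50 Y27.50 E3.5921
G1 X0.00 Y27.50 E5.1262
G1 X0.00 Y0.00 E7.1842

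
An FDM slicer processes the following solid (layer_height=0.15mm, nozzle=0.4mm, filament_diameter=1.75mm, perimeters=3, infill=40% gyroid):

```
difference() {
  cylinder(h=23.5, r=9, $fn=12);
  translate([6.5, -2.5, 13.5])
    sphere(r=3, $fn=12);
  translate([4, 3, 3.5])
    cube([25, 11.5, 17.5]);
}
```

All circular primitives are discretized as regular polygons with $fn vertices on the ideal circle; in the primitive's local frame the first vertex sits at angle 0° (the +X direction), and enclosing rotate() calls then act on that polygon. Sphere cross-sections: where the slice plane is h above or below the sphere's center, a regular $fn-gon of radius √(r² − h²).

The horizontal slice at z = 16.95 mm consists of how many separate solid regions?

At z = 16.95 mm: the cylinder: section is a regular 12-gon, circumradius r=9; the sphere at (6.5, -2.5) is absent (|z−center|=3.450 > r=3); the 25×11.5 cube at (4, 3) contributes its full rectangle; Subtracting the remaining from the first: starting from the r=9 cylinder, the 25×11.5 cube at (4, 3) partially overlaps it — only the 13.10 mm² overlap (of its 287.50 mm²) is removed, clipping the outline — 1 connected region. The result has 1 disconnected region.

1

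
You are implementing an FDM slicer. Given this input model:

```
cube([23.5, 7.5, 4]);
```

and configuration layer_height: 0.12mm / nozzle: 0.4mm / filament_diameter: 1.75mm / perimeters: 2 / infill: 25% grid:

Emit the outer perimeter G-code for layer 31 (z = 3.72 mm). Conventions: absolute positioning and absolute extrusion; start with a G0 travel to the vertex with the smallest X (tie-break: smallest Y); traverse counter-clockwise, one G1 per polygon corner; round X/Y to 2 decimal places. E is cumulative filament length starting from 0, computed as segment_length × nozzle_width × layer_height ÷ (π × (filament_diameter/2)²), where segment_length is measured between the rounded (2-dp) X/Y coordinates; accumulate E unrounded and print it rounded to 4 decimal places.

At z = 3.72 mm: the cube (footprint 23.5×7.5) is included at this height. The outline is a single polygon with 4 vertices. Extrusion per mm of travel: 0.4 × 0.12 / (π × 0.875²) = 0.019956. Accumulating E over each segment gives final E = 1.2373.

G0 X0.00 Y0.00 Z3.72
G1 X23.50 Y0.00 E0.4690
G1 X23.50 Y7.50 E0.6186
G1 X0.00 Y7.50 E1.0876
G1 X0.00 Y0.00 E1.2373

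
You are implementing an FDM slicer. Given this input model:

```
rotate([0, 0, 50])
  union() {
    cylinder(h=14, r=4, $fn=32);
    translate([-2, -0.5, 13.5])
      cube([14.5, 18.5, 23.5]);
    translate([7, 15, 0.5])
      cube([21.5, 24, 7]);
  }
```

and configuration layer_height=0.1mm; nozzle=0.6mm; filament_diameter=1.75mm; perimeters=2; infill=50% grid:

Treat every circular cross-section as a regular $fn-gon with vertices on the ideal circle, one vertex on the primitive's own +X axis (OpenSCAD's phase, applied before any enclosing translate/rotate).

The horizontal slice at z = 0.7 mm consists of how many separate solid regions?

2

At z = 0.7 mm: the r=4 cylinder gives a regular 32-gon of circumradius 4 (constant along its height); the cube at (-2, -0.5) is absent (z outside [13.5, 37]); the cube at (7, 15) (footprint 21.5×24) is included at this height; Merging all regions: the 2 present regions are separate (no shared area or edge), so areas and boundary lengths simply add and each stays a separate island — 2 connected regions; (rotated 50° about Z; rotation is an isometry so areas/perimeters/island counts are preserved). The result has 2 disconnected regions.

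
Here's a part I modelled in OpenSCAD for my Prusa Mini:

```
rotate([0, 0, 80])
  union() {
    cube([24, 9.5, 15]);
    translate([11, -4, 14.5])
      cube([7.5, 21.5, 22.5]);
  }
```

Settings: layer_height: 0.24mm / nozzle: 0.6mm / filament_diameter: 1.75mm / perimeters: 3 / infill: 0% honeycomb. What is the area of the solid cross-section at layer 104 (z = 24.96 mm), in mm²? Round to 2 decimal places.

161.25 mm²

At z = 24.96 mm: the cube is not intersected at this z (z outside [0, 15]); the cube at (11, -4) (footprint 7.5×21.5) is included at this height (area 161.25 mm²); Merging all regions: only the 7.5×21.5 cube at (11, -4) is present, so the union is just that shape — area = 161.25 mm²; (whole slice rotated 80° about Z — lengths, areas and connectivity unchanged). Overall, the cross-section is a single solid region. Net area = 161.25 mm².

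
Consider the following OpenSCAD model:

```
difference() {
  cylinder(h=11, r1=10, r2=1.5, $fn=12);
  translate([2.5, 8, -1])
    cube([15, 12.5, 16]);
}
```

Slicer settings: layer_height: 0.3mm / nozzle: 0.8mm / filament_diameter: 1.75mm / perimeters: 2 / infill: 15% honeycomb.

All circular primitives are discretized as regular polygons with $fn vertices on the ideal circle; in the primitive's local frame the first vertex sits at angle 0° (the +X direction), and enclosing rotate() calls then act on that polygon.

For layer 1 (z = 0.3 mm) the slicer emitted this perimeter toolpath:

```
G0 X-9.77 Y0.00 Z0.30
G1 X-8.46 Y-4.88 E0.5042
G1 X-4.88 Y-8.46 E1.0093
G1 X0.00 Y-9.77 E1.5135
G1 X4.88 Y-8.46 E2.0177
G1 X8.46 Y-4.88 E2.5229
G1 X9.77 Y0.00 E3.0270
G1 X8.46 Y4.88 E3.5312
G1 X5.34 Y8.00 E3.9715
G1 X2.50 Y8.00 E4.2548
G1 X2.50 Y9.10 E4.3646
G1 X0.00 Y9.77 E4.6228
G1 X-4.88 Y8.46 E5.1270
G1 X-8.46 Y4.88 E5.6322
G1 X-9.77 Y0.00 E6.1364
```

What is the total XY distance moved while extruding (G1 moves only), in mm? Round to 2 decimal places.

Sum the Euclidean lengths of each G1 segment: total = 61.50 mm.

61.50 mm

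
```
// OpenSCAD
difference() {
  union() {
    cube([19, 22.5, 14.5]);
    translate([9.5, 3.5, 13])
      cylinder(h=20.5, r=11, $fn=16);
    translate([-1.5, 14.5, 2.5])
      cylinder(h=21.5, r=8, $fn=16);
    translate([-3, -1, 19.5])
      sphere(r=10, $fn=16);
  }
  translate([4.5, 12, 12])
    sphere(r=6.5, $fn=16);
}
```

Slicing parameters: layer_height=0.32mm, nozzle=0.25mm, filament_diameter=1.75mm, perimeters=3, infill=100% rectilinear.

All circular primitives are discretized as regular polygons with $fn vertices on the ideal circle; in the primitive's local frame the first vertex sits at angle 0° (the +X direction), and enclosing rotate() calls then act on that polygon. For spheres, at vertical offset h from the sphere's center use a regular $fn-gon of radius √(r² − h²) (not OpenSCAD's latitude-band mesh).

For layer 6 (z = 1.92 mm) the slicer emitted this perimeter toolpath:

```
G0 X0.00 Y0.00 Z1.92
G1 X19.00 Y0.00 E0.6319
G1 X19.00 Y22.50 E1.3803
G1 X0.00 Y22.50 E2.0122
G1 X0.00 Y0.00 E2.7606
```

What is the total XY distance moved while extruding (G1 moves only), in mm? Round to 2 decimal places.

Sum the Euclidean lengths of each G1 segment: total = 83.00 mm.

83.00 mm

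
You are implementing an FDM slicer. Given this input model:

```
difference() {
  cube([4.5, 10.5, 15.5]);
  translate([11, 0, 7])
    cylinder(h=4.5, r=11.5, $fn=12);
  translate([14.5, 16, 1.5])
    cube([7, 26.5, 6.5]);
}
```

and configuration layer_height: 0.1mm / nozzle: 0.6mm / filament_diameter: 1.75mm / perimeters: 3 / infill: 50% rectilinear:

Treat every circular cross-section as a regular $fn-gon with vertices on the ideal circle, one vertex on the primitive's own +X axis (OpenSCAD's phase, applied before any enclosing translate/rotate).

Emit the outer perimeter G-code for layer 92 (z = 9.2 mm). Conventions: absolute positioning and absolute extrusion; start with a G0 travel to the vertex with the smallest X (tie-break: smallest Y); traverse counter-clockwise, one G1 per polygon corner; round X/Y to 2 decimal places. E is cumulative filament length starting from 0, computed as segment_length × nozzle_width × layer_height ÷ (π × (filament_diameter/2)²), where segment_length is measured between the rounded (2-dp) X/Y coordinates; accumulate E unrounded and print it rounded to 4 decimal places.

At z = 9.2 mm: the 4.5×10.5 cube contributes its full rectangle; the r=11.5 cylinder at (11, 0) gives a regular 12-gon of circumradius 11.5 (constant along its height); the cube at (14.5, 16) is not intersected at this z (z outside [1.5, 8]); Taking the first minus the rest: starting from the 4.5×10.5 cube, the r=11.5 cylinder at (11, 0) partially overlaps it — only the 29.84 mm² overlap (of its 396.75 mm²) is removed, clipping the outline — 1 connected region. The outline is a single polygon with 5 vertices. Extrusion per mm of travel: 0.6 × 0.1 / (π × 0.875²) = 0.024945. Accumulating E over each segment gives final E = 0.5820.

G0 X0.00 Y1.87 Z9.20
G1 X1.04 Y5.75 E0.1002
G1 X4.50 Y9.21 E0.2223
G1 X4.50 Y10.50 E0.2544
G1 X0.00 Y10.50 E0.3667
G1 X0.00 Y1.87 E0.5820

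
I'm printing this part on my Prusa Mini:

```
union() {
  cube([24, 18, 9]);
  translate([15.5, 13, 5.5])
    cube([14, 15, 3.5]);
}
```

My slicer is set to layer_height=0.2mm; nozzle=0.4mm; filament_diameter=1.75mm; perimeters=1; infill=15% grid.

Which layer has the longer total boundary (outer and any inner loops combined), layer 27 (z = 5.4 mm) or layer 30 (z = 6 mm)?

Layer 27 (z = 5.4): the cube (footprint 24×18) is included at this height (perimeter 84.00 mm); the cube at (15.5, 13) does not reach this height (z outside [5.5, 9]); Merging all regions: only the 24×18 cube is present, so the union is just that shape — boundary = 84.00 mm. So its perimeter = 84.00 mm. Layer 30 (z = 6): the cube (footprint 24×18) is included at this height (perimeter 84.00 mm); the cube at (15.5, 13) (footprint 14×15) is included at this height (perimeter 58.00 mm); Merging all regions: the regions partially overlap (shared area 42.50 mm²), so the edge portions inside another operand are dropped and the merged outline is re-measured after clipping — boundary = 115.00 mm. So its perimeter = 115.00 mm. Layer 30 is larger (115.00 vs 84.00 mm).

layer 30 (z = 6 mm)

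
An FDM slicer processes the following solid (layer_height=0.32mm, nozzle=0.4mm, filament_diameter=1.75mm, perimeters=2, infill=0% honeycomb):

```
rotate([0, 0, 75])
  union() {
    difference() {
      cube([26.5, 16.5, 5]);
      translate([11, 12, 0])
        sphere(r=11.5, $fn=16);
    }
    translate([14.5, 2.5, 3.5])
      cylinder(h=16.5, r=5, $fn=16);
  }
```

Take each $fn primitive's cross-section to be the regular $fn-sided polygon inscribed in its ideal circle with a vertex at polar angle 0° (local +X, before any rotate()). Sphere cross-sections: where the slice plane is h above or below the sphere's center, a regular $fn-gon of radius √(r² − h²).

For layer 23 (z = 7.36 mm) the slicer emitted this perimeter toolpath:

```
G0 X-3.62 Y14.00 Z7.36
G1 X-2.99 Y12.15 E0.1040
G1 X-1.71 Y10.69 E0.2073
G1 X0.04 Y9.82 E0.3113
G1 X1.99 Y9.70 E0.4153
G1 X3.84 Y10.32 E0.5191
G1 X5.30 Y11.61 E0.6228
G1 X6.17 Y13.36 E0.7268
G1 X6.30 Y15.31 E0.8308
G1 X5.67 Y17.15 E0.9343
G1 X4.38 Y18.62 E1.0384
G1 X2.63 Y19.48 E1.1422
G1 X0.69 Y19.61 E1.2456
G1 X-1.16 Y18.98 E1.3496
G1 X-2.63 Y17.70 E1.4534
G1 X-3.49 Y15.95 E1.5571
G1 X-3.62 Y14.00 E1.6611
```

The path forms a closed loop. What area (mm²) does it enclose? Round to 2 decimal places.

Apply the shoelace formula to the sequence of (X, Y) vertices; enclosed area = 76.54 mm².

76.54 mm²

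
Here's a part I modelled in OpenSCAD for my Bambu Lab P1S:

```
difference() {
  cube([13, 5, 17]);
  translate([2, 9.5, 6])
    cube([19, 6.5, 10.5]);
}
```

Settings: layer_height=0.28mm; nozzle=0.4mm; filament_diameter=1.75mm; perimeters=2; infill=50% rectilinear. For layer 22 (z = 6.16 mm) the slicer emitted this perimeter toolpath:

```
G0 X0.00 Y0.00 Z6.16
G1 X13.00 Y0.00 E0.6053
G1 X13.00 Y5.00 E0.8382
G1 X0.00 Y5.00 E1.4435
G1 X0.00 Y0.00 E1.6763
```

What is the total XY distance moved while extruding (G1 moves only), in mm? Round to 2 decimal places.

Sum the Euclidean lengths of each G1 segment: total = 36.00 mm.

36.00 mm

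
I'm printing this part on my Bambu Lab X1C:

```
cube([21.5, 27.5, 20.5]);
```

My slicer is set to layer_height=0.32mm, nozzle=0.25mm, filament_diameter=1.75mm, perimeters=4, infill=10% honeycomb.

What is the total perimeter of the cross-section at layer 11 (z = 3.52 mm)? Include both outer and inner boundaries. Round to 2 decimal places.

98.00 mm

At z = 3.52 mm: the cube is present — its section is the full 21.5×27.5 rectangle (perimeter 98.00 mm). Overall, the cross-section is a single solid region. Total boundary length (outer) = 98.00 mm.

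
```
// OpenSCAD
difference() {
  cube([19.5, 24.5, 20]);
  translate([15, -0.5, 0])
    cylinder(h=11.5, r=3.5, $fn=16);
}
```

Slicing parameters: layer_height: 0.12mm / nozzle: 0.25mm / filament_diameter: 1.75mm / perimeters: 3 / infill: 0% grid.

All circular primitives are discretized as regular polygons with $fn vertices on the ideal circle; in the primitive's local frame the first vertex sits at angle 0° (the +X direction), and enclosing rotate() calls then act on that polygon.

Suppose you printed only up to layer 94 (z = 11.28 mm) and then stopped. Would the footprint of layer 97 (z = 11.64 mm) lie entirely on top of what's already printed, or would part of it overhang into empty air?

Compare the two slices. At z = 11.28: the cube is present — its section is the full 19.5×24.5 rectangle (area 477.75 mm²); the r=3.5 cylinder at (15, -0.5) gives a regular 16-gon of circumradius 3.5 (constant along its height) (area = (16/2)·3.500²·sin(360°/16) = 37.50 mm²); After the difference (first − rest): starting from the 19.5×24.5 cube (477.75 mm²), the r=3.5 cylinder at (15, -0.5) partially overlaps it — only the 15.30 mm² overlap (of its 37.50 mm²) is removed, clipping the outline — area = 462.45 mm². At z = 11.64: the cube is present — its section is the full 19.5×24.5 rectangle (area 477.75 mm²); the cylinder at (15, -0.5) is not intersected at this z (z outside [0, 11.5]); Taking the first minus the rest: none of the subtracted shapes is present at this height, so the 19.5×24.5 cube is unchanged — area = 477.75 mm². Checking containment: at z = 11.64 the cross-section extends beyond the z = 11.28 cross-section by about 15.30 mm².

part overhangs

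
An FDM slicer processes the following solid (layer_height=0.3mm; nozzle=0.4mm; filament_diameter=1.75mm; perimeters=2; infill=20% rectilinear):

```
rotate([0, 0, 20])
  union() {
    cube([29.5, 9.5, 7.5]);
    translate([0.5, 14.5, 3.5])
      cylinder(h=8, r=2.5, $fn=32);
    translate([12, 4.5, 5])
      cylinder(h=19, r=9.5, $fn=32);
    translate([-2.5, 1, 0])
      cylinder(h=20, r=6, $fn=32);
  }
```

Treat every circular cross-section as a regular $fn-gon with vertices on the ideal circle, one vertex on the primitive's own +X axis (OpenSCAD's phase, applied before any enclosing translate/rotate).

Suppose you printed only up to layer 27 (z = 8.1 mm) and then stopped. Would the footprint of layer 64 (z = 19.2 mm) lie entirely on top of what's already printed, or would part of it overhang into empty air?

entirely on top

Compare the two slices. At z = 8.1: the cube is absent (z outside [0, 7.5]); the r=2.5 cylinder at (0.5, 14.5) gives a regular 32-gon of circumradius 2.5 (constant along its height) (area = (32/2)·2.500²·sin(360°/32) = 19.51 mm²); the cylinder at (12, 4.5): section is a regular 32-gon, circumradius r=9.5 (area = (32/2)·9.500²·sin(360°/32) = 281.71 mm²); the r=6 cylinder at (-2.5, 1) contributes a regular 32-gon of circumradius 6 (area = (32/2)·6.000²·sin(360°/32) = 112.37 mm²); Merging all regions: the regions partially overlap — summed areas 413.59 mm² minus the doubly-counted overlap 1.40 mm² gives 412.19 mm² — area = 412.19 mm²; (whole slice rotated 20° about Z — lengths, areas and connectivity unchanged). At z = 19.2: the cube does not reach this height (z outside [0, 7.5]); the cylinder at (0.5, 14.5) is not intersected at this z (z outside [3.5, 11.5]); the r=9.5 cylinder at (12, 4.5) contributes a regular 32-gon of circumradius 9.5 (area = (32/2)·9.500²·sin(360°/32) = 281.71 mm²); the cylinder at (-2.5, 1): section is a regular 32-gon, circumradius r=6 (area = (32/2)·6.000²·sin(360°/32) = 112.37 mm²); Taking the union: the regions partially overlap — summed areas 394.08 mm² minus the doubly-counted overlap 1.40 mm² gives 392.68 mm² — area = 392.68 mm²; (whole slice rotated 20° about Z — lengths, areas and connectivity unchanged). Checking containment: the cross-section at z = 19.2 is a subset of the cross-section at z = 8.1.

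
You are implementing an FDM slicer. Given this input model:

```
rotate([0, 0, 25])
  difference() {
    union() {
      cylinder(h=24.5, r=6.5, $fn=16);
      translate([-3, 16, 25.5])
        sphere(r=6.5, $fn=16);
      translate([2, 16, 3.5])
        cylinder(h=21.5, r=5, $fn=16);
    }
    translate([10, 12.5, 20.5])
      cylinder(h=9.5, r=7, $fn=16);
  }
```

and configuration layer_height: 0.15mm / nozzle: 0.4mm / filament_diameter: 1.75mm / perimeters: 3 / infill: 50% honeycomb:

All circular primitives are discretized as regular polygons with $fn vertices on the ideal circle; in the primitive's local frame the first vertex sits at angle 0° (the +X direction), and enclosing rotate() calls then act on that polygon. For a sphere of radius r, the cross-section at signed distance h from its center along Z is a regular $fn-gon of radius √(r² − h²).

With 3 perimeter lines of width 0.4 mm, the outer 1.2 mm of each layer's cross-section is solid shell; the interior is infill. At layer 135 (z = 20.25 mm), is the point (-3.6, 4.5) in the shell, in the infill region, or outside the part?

shell

At z = 20.25 mm: the r=6.5 cylinder contributes a regular 16-gon of circumradius 6.5; the r=6.5 sphere at (-3, 16) contributes a regular 16-gon of circumradius √(6.5²−5.25²) = 3.832; the r=5 cylinder at (2, 16) contributes a regular 16-gon of circumradius 5; Combining (union): the regions partially overlap (shared area 18.32 mm²), so overlapping operands fuse into one piece — 2 connected regions; the cylinder at (10, 12.5) is not intersected at this z (z outside [20.5, 30]); Taking the first minus the rest: none of the subtracted shapes is present at this height, so that combined region is unchanged — 2 connected regions; (rotated 25° about Z; rotation is an isometry so areas/perimeters/island counts are preserved). Overall, the cross-section has 2 separate islands. Undo the 25° rotation: the query point maps to (-1.361, 5.600) in the un-rotated model frame. The nearest boundary edge runs (-2.49, 6.01)→(0.00, 6.50); distance from the point to it = 0.62 mm. (Shell/infill is judged within the island containing the point — the largest one.) The point is inside the cross-section, 0.62 mm from the nearest boundary — within the 1.2 mm shell band (3 × 0.4).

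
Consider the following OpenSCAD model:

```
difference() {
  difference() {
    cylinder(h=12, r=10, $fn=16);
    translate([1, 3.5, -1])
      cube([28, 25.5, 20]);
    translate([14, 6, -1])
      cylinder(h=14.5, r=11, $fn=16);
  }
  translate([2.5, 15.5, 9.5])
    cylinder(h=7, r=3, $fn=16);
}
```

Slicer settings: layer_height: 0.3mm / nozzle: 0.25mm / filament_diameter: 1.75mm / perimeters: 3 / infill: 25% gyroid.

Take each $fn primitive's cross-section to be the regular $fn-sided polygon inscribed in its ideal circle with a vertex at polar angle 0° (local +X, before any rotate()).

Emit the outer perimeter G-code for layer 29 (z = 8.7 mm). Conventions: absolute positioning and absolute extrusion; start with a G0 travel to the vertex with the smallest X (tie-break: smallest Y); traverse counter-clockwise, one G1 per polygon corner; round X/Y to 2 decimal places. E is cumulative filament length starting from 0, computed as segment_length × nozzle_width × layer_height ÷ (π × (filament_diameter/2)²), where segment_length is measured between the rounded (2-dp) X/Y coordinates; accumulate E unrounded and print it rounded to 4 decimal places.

At z = 8.7 mm: the r=10 cylinder contributes a regular 16-gon of circumradius 10; the cube at (1, 3.5) (footprint 28×25.5) is included at this height; the r=11 cylinder at (14, 6) contributes a regular 16-gon of circumradius 11; After the difference (first − rest): starting from the r=10 cylinder, the 28×25.5 cube at (1, 3.5) partially overlaps it — only the 36.35 mm² overlap (of its 714.00 mm²) is removed, clipping the outline; the r=11 cylinder at (14, 6) partially overlaps it — only the 30.49 mm² overlap (of its 370.44 mm²) is removed, clipping the outline — 1 connected region; the cylinder at (2.5, 15.5) is absent (z outside [9.5, 16.5]); Subtracting the remaining from the first: none of the subtracted shapes is present at this height, so that combined region is unchanged — 1 connected region. The outline is a single polygon with 18 vertices. Extrusion per mm of travel: 0.25 × 0.3 / (π × 0.875²) = 0.031181. Accumulating E over each segment gives final E = 1.9469.

G0 X-10.00 Y0.00 Z8.70
G1 X-9.24 Y-3.83 E0.1218
G1 X-7.07 Y-7.07 E0.2433
G1 X-3.83 Y-9.24 E0.3649
G1 X0.00 Y-10.00 E0.4867
G1 X3.83 Y-9.24 E0.6084
G1 X7.07 Y-7.07 E0.7300
G1 X9.24 Y-3.83 E0.8516
G1 X9.24 Y-3.80 E0.8526
G1 X6.22 Y-1.78 E0.9659
G1 X3.84 Y1.79 E1.0996
G1 X3.50 Y3.50 E1.1540
G1 X1.00 Y3.50 E1.2320
G1 X1.00 Y9.80 E1.4284
G1 X0.00 Y10.00 E1.4602
G1 X-3.83 Y9.24 E1.5820
G1 X-7.07 Y7.07 E1.7036
G1 X-9.24 Y3.83 E1.8251
G1 X-10.00 Y0.00 E1.9469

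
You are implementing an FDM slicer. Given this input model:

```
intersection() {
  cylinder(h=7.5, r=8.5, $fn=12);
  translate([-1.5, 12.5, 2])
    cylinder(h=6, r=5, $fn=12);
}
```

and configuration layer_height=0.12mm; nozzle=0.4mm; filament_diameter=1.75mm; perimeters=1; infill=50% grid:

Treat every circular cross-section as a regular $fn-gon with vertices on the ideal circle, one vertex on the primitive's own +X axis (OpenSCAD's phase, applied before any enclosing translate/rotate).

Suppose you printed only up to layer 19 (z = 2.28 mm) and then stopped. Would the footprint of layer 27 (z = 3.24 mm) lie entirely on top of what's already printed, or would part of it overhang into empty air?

entirely on top

Compare the two slices. At z = 2.28: the r=8.5 cylinder contributes a regular 12-gon of circumradius 8.5 (area = (12/2)·8.500²·sin(360°/12) = 216.75 mm²); the r=5 cylinder at (-1.5, 12.5) contributes a regular 12-gon of circumradius 5 (area = (12/2)·5.000²·sin(360°/12) = 75.00 mm²); Keeping only the common overlap: the r=5 cylinder at (-1.5, 12.5) partially overlaps the r=8.5 cylinder; clipping to the common part keeps 1.56 mm² — area = 1.56 mm². At z = 3.24: the r=8.5 cylinder gives a regular 12-gon of circumradius 8.5 (constant along its height) (area = (12/2)·8.500²·sin(360°/12) = 216.75 mm²); the r=5 cylinder at (-1.5, 12.5) gives a regular 12-gon of circumradius 5 (constant along its height) (area = (12/2)·5.000²·sin(360°/12) = 75.00 mm²); Taking the intersection: the r=5 cylinder at (-1.5, 12.5) partially overlaps the r=8.5 cylinder; clipping to the common part keeps 1.56 mm² — area = 1.56 mm². Checking containment: the cross-section at z = 3.24 is a subset of the cross-section at z = 2.28.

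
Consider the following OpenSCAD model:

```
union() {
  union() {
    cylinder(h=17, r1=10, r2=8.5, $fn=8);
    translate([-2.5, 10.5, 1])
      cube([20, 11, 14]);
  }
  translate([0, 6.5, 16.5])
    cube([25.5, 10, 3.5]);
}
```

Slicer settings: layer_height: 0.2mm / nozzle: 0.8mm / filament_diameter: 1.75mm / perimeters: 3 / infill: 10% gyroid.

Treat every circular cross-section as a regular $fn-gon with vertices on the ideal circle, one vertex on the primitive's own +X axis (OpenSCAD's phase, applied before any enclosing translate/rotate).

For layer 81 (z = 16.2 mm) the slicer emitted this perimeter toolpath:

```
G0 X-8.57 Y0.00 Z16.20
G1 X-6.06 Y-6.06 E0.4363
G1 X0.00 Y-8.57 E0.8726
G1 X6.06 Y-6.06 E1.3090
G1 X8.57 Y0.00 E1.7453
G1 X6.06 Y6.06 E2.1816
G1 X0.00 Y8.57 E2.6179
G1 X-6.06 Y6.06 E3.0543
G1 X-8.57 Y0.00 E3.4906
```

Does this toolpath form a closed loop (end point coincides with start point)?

yes

Start point (G0): (-8.57, 0.00). End point (last G1): the path returns to the start — closed.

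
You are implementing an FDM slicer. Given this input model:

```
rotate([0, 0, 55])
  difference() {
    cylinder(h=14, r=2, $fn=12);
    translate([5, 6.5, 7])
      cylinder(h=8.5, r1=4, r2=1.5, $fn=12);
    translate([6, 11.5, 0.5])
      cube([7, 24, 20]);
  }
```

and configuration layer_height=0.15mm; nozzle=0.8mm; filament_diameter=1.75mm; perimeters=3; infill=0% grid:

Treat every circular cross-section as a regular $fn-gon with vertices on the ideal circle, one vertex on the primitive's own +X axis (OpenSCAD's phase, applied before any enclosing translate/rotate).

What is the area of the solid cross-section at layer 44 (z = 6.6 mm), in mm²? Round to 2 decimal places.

At z = 6.6 mm: the cylinder: section is a regular 12-gon, circumradius r=2 (area = (12/2)·2.000²·sin(360°/12) = 12.00 mm²); the cone at (5, 6.5) does not reach this height (z outside [7, 15.5]); the cube at (6, 11.5) is present — its section is the full 7×24 rectangle (area 168.00 mm²); Subtracting the remaining from the first: starting from the r=2 cylinder (12.00 mm²), the 7×24 cube at (6, 11.5) misses the remaining region (no effect) — area = 12.00 mm²; (whole slice rotated 55° about Z — lengths, areas and connectivity unchanged). Overall, the cross-section is a single solid region. Net area = 12.00 mm².

12.00 mm²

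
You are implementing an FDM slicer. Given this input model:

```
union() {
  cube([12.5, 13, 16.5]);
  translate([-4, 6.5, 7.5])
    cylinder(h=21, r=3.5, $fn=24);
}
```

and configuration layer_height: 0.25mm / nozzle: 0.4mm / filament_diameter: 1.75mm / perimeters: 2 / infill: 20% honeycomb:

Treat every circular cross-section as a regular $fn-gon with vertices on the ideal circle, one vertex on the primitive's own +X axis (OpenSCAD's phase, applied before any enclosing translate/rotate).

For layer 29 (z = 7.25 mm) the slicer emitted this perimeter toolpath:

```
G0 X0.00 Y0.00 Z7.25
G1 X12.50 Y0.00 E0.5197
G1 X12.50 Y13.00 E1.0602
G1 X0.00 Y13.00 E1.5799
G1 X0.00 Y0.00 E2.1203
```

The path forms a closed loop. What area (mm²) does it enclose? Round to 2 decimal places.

162.50 mm²

Apply the shoelace formula to the sequence of (X, Y) vertices; enclosed area = 162.50 mm².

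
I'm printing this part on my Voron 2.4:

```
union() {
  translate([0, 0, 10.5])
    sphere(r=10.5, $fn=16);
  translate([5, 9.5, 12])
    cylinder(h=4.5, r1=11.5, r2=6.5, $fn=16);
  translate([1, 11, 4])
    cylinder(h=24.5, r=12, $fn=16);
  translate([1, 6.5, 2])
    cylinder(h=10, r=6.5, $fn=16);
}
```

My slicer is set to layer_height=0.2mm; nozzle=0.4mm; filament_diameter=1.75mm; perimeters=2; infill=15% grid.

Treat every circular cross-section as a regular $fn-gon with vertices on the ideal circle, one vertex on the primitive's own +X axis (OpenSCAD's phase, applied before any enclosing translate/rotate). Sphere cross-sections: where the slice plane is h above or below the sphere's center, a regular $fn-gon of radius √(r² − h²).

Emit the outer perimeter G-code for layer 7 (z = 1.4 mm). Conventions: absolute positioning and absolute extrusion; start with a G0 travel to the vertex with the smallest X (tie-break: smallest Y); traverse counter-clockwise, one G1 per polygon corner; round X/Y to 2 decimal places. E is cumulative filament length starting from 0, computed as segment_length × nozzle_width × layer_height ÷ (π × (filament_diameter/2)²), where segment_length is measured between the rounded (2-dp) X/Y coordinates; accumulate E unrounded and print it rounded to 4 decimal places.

At z = 1.4 mm: the r=10.5 sphere slices to a regular 16-gon of circumradius 5.238 (√(r²−h²) with h=9.1 from center); the cone at (5, 9.5) does not reach this height (z outside [12, 16.5]); the cylinder at (1, 11) does not reach this height (z outside [4, 28.5]); the cylinder at (1, 6.5) is not intersected at this z (z outside [2, 12]); Taking the union: only the r=10.5 sphere is present, so the union is just that shape — 1 connected region. The outline is a single polygon with 16 vertices. Extrusion per mm of travel: 0.4 × 0.2 / (π × 0.875²) = 0.033260. Accumulating E over each segment gives final E = 1.0873.

G0 X-5.24 Y0.00 Z1.40
G1 X-4.84 Y-2.00 E0.0678
G1 X-3.70 Y-3.70 E0.1359
G1 X-2.00 Y-4.84 E0.2040
G1 X0.00 Y-5.24 E0.2718
G1 X2.00 Y-4.84 E0.3397
G1 X3.70 Y-3.70 E0.4077
G1 X4.84 Y-2.00 E0.4758
G1 X5.24 Y0.00 E0.5437
G1 X4.84 Y2.00 E0.6115
G1 X3.70 Y3.70 E0.6796
G1 X2.00 Y4.84 E0.7477
G1 X0.00 Y5.24 E0.8155
G1 X-2.00 Y4.84 E0.8833
G1 X-3.70 Y3.70 E0.9514
G1 X-4.84 Y2.00 E1.0195
G1 X-5.24 Y0.00 E1.0873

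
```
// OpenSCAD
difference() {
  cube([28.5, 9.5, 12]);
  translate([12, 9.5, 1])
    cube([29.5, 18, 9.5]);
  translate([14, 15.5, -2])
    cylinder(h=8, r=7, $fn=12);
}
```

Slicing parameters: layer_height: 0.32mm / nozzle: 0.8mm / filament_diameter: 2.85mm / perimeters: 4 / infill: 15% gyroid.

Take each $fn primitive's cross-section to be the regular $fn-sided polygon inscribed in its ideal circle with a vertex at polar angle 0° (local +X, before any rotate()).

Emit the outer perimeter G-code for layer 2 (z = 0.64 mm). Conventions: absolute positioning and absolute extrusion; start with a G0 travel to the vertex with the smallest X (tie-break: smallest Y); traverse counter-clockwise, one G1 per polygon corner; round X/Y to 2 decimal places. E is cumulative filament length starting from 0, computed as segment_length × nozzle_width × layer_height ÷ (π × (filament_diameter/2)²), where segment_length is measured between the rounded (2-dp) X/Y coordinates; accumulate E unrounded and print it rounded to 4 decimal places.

G0 X0.00 Y0.00 Z0.64
G1 X28.50 Y0.00 E1.1437
G1 X28.50 Y9.50 E1.5249
G1 X17.56 Y9.50 E1.9639
G1 X17.50 Y9.44 E1.9673
G1 X14.00 Y8.50 E2.1128
G1 X10.50 Y9.44 E2.2582
G1 X10.44 Y9.50 E2.2616
G1 X0.00 Y9.50 E2.6805
G1 X0.00 Y0.00 E3.0618

At z = 0.64 mm: the cube is present — its section is the full 28.5×9.5 rectangle; the cube at (12, 9.5) is not intersected at this z (z outside [1, 10.5]); the cylinder at (14, 15.5): section is a regular 12-gon, circumradius r=7; Taking the first minus the rest: starting from the 28.5×9.5 cube, the r=7 cylinder at (14, 15.5) partially overlaps it — only the 3.72 mm² overlap (of its 147.00 mm²) is removed, clipping the outline — 1 connected region. The outline is a single polygon with 9 vertices. Extrusion per mm of travel: 0.8 × 0.32 / (π × 1.425²) = 0.040129. Accumulating E over each segment gives final E = 3.0618.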